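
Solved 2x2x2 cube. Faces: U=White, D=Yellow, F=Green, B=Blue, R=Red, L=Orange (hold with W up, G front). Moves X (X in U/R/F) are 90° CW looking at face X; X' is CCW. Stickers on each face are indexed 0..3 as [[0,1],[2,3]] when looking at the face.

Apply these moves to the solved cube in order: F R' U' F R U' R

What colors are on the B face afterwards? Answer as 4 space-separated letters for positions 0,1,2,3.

After move 1 (F): F=GGGG U=WWOO R=WRWR D=RRYY L=OYOY
After move 2 (R'): R=RRWW U=WBOB F=GWGO D=RGYG B=YBRB
After move 3 (U'): U=BBWO F=OYGO R=GWWW B=RRRB L=YBOY
After move 4 (F): F=GOOY U=BBYB R=WWOW D=WGYG L=YROG
After move 5 (R): R=OWWW U=BOYY F=GGOG D=WRYR B=BRBB
After move 6 (U'): U=OYBY F=YROG R=GGWW B=OWBB L=BROG
After move 7 (R): R=WGWG U=ORBG F=YROR D=WBYO B=YWYB
Query: B face = YWYB

Answer: Y W Y B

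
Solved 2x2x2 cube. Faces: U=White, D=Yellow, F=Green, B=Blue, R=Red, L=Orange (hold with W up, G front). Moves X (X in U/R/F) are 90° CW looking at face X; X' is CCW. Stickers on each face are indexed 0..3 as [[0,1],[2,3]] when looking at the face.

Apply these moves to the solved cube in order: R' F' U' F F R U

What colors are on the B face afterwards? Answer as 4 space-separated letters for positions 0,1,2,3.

After move 1 (R'): R=RRRR U=WBWB F=GWGW D=YGYG B=YBYB
After move 2 (F'): F=WWGG U=WBRR R=GRYR D=OOYG L=OBOW
After move 3 (U'): U=BRWR F=OBGG R=WWYR B=GRYB L=YBOW
After move 4 (F): F=GOGB U=BRWB R=WWRR D=YWYG L=YOOO
After move 5 (F): F=GGBO U=BROO R=WWBR D=RWYG L=YYOW
After move 6 (R): R=BWRW U=BGOO F=GWBG D=RYYG B=ORRB
After move 7 (U): U=OBOG F=BWBG R=ORRW B=YYRB L=GWOW
Query: B face = YYRB

Answer: Y Y R B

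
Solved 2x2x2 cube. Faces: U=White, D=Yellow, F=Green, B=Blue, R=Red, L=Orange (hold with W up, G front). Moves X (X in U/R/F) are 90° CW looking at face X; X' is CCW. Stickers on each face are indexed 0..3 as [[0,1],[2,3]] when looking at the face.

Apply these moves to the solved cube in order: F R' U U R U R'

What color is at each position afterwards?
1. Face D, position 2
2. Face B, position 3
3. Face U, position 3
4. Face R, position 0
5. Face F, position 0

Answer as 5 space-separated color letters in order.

Answer: Y B R W W

Derivation:
After move 1 (F): F=GGGG U=WWOO R=WRWR D=RRYY L=OYOY
After move 2 (R'): R=RRWW U=WBOB F=GWGO D=RGYG B=YBRB
After move 3 (U): U=OWBB F=RRGO R=YBWW B=OYRB L=GWOY
After move 4 (U): U=BOBW F=YBGO R=OYWW B=GWRB L=RROY
After move 5 (R): R=WOWY U=BBBO F=YGGG D=RRYG B=WWOB
After move 6 (U): U=BBOB F=WOGG R=WWWY B=RROB L=YGOY
After move 7 (R'): R=WYWW U=BOOR F=WBGB D=ROYG B=GRRB
Query 1: D[2] = Y
Query 2: B[3] = B
Query 3: U[3] = R
Query 4: R[0] = W
Query 5: F[0] = W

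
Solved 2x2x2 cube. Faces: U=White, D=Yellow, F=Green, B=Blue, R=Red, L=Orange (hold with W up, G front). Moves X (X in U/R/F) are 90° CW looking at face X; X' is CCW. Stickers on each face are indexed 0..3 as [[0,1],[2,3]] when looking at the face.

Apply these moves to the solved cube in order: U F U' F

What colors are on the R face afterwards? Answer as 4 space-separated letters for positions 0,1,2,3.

Answer: W R O R

Derivation:
After move 1 (U): U=WWWW F=RRGG R=BBRR B=OOBB L=GGOO
After move 2 (F): F=GRGR U=WWOG R=WBWR D=RBYY L=GYOY
After move 3 (U'): U=WGWO F=GYGR R=GRWR B=WBBB L=OOOY
After move 4 (F): F=GGRY U=WGYO R=WROR D=WGYY L=OROB
Query: R face = WROR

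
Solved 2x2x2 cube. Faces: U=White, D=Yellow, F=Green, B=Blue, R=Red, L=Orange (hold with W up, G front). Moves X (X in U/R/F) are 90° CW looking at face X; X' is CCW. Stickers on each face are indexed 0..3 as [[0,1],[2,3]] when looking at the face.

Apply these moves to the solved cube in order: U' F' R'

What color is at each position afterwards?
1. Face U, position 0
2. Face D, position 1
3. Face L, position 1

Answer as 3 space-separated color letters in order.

After move 1 (U'): U=WWWW F=OOGG R=GGRR B=RRBB L=BBOO
After move 2 (F'): F=OGOG U=WWGR R=YGYR D=BOYY L=BWOW
After move 3 (R'): R=GRYY U=WBGR F=OWOR D=BGYG B=YROB
Query 1: U[0] = W
Query 2: D[1] = G
Query 3: L[1] = W

Answer: W G W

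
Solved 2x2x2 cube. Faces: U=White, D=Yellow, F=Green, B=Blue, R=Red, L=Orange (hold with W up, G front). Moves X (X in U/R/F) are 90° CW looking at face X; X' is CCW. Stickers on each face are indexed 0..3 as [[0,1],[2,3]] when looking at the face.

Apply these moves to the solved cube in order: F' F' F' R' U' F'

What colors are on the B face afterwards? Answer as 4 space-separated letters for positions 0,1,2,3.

After move 1 (F'): F=GGGG U=WWRR R=YRYR D=OOYY L=OWOW
After move 2 (F'): F=GGGG U=WWYY R=OROR D=WWYY L=OROR
After move 3 (F'): F=GGGG U=WWOO R=WRWR D=RRYY L=OYOY
After move 4 (R'): R=RRWW U=WBOB F=GWGO D=RGYG B=YBRB
After move 5 (U'): U=BBWO F=OYGO R=GWWW B=RRRB L=YBOY
After move 6 (F'): F=YOOG U=BBGW R=GWRW D=BYYG L=YOOW
Query: B face = RRRB

Answer: R R R B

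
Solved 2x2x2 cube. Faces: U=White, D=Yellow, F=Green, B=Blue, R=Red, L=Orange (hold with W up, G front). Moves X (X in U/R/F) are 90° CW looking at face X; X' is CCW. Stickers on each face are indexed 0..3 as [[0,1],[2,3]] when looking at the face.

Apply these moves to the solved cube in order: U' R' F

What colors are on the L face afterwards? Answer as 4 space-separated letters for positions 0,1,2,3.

Answer: B Y O O

Derivation:
After move 1 (U'): U=WWWW F=OOGG R=GGRR B=RRBB L=BBOO
After move 2 (R'): R=GRGR U=WBWR F=OWGW D=YOYG B=YRYB
After move 3 (F): F=GOWW U=WBOB R=WRRR D=GGYG L=BYOO
Query: L face = BYOO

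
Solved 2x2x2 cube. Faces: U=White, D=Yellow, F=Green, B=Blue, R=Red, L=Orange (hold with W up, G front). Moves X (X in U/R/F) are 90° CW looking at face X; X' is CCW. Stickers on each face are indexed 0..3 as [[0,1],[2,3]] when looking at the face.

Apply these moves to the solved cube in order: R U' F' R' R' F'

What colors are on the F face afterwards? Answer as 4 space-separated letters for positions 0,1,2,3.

After move 1 (R): R=RRRR U=WGWG F=GYGY D=YBYB B=WBWB
After move 2 (U'): U=GGWW F=OOGY R=GYRR B=RRWB L=WBOO
After move 3 (F'): F=OYOG U=GGGR R=BYYR D=BOYB L=WWOW
After move 4 (R'): R=YRBY U=GWGR F=OGOR D=BYYG B=BROB
After move 5 (R'): R=RYYB U=GOGB F=OWOR D=BGYR B=GRYB
After move 6 (F'): F=WROO U=GORY R=GYBB D=WWYR L=WBOG
Query: F face = WROO

Answer: W R O O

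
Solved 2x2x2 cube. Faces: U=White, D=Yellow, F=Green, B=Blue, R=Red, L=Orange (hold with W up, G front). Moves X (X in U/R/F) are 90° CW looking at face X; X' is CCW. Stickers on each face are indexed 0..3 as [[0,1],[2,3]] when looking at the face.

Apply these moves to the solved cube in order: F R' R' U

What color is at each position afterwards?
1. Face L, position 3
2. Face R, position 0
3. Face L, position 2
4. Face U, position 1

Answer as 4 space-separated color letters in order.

After move 1 (F): F=GGGG U=WWOO R=WRWR D=RRYY L=OYOY
After move 2 (R'): R=RRWW U=WBOB F=GWGO D=RGYG B=YBRB
After move 3 (R'): R=RWRW U=WROY F=GBGB D=RWYO B=GBGB
After move 4 (U): U=OWYR F=RWGB R=GBRW B=OYGB L=GBOY
Query 1: L[3] = Y
Query 2: R[0] = G
Query 3: L[2] = O
Query 4: U[1] = W

Answer: Y G O W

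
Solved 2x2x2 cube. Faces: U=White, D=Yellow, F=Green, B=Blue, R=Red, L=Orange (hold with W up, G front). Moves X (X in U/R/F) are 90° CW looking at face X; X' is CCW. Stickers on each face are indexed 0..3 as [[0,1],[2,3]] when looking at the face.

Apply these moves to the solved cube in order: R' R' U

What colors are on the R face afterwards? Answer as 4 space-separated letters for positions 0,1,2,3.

Answer: G B R R

Derivation:
After move 1 (R'): R=RRRR U=WBWB F=GWGW D=YGYG B=YBYB
After move 2 (R'): R=RRRR U=WYWY F=GBGB D=YWYW B=GBGB
After move 3 (U): U=WWYY F=RRGB R=GBRR B=OOGB L=GBOO
Query: R face = GBRR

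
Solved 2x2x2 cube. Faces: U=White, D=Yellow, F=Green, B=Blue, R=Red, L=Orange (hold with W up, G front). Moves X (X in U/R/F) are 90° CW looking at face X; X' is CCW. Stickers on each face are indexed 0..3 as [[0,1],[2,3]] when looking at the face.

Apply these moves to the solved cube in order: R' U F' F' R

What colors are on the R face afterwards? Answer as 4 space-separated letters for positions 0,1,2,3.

Answer: W O R B

Derivation:
After move 1 (R'): R=RRRR U=WBWB F=GWGW D=YGYG B=YBYB
After move 2 (U): U=WWBB F=RRGW R=YBRR B=OOYB L=GWOO
After move 3 (F'): F=RWRG U=WWYR R=GBYR D=WOYG L=GBOB
After move 4 (F'): F=WGRR U=WWGY R=OBWR D=BBYG L=GROY
After move 5 (R): R=WORB U=WGGR F=WBRG D=BYYO B=YOWB
Query: R face = WORB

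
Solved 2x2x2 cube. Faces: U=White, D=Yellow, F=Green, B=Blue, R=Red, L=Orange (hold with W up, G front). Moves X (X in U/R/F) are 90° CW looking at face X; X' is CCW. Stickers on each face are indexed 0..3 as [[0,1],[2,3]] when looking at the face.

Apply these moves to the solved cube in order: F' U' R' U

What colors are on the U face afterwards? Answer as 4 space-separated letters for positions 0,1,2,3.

Answer: W W Y B

Derivation:
After move 1 (F'): F=GGGG U=WWRR R=YRYR D=OOYY L=OWOW
After move 2 (U'): U=WRWR F=OWGG R=GGYR B=YRBB L=BBOW
After move 3 (R'): R=GRGY U=WBWY F=ORGR D=OWYG B=YROB
After move 4 (U): U=WWYB F=GRGR R=YRGY B=BBOB L=OROW
Query: U face = WWYB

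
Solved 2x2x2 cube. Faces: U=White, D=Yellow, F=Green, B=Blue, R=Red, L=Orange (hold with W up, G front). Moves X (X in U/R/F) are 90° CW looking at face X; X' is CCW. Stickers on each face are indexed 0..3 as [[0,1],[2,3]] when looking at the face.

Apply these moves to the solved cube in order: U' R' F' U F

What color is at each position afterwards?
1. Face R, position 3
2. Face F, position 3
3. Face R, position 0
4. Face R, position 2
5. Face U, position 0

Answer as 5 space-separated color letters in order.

After move 1 (U'): U=WWWW F=OOGG R=GGRR B=RRBB L=BBOO
After move 2 (R'): R=GRGR U=WBWR F=OWGW D=YOYG B=YRYB
After move 3 (F'): F=WWOG U=WBGG R=ORYR D=BOYG L=BROW
After move 4 (U): U=GWGB F=OROG R=YRYR B=BRYB L=WWOW
After move 5 (F): F=OOGR U=GWWW R=GRBR D=YYYG L=WBOO
Query 1: R[3] = R
Query 2: F[3] = R
Query 3: R[0] = G
Query 4: R[2] = B
Query 5: U[0] = G

Answer: R R G B G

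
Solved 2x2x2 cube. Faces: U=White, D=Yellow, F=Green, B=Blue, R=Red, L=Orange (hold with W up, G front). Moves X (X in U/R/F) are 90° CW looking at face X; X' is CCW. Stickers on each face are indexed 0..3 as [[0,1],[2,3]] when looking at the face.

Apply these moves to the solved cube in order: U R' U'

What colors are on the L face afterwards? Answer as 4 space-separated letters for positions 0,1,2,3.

After move 1 (U): U=WWWW F=RRGG R=BBRR B=OOBB L=GGOO
After move 2 (R'): R=BRBR U=WBWO F=RWGW D=YRYG B=YOYB
After move 3 (U'): U=BOWW F=GGGW R=RWBR B=BRYB L=YOOO
Query: L face = YOOO

Answer: Y O O O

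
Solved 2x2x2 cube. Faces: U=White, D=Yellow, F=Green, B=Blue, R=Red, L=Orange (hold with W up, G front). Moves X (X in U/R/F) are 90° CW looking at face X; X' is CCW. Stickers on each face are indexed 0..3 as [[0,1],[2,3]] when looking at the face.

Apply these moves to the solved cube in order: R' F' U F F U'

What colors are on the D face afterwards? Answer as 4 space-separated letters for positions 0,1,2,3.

Answer: B R Y G

Derivation:
After move 1 (R'): R=RRRR U=WBWB F=GWGW D=YGYG B=YBYB
After move 2 (F'): F=WWGG U=WBRR R=GRYR D=OOYG L=OBOW
After move 3 (U): U=RWRB F=GRGG R=YBYR B=OBYB L=WWOW
After move 4 (F): F=GGGR U=RWWW R=RBBR D=YYYG L=WOOO
After move 5 (F): F=GGRG U=RWOO R=WBWR D=BRYG L=WYOY
After move 6 (U'): U=WORO F=WYRG R=GGWR B=WBYB L=OBOY
Query: D face = BRYG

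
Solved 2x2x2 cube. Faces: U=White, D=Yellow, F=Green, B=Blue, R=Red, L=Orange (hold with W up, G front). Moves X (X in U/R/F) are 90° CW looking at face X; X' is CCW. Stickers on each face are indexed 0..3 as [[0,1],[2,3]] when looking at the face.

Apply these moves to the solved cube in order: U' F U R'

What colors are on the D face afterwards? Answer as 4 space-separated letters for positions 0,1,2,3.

Answer: R G Y O

Derivation:
After move 1 (U'): U=WWWW F=OOGG R=GGRR B=RRBB L=BBOO
After move 2 (F): F=GOGO U=WWOB R=WGWR D=RGYY L=BYOY
After move 3 (U): U=OWBW F=WGGO R=RRWR B=BYBB L=GOOY
After move 4 (R'): R=RRRW U=OBBB F=WWGW D=RGYO B=YYGB
Query: D face = RGYO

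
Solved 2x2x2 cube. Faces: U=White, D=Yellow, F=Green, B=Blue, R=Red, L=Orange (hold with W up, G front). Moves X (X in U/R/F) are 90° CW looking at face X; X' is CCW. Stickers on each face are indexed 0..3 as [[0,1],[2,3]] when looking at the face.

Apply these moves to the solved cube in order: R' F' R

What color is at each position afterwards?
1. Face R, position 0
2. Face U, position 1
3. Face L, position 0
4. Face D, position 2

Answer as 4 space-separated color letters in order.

Answer: Y W O Y

Derivation:
After move 1 (R'): R=RRRR U=WBWB F=GWGW D=YGYG B=YBYB
After move 2 (F'): F=WWGG U=WBRR R=GRYR D=OOYG L=OBOW
After move 3 (R): R=YGRR U=WWRG F=WOGG D=OYYY B=RBBB
Query 1: R[0] = Y
Query 2: U[1] = W
Query 3: L[0] = O
Query 4: D[2] = Y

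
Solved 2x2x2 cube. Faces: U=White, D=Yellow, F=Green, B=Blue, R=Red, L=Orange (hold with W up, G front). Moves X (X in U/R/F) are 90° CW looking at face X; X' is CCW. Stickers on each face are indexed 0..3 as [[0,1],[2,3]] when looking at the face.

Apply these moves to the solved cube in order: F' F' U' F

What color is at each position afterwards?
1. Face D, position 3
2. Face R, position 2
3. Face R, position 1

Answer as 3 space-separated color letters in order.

After move 1 (F'): F=GGGG U=WWRR R=YRYR D=OOYY L=OWOW
After move 2 (F'): F=GGGG U=WWYY R=OROR D=WWYY L=OROR
After move 3 (U'): U=WYWY F=ORGG R=GGOR B=ORBB L=BBOR
After move 4 (F): F=GOGR U=WYRB R=WGYR D=OGYY L=BWOW
Query 1: D[3] = Y
Query 2: R[2] = Y
Query 3: R[1] = G

Answer: Y Y G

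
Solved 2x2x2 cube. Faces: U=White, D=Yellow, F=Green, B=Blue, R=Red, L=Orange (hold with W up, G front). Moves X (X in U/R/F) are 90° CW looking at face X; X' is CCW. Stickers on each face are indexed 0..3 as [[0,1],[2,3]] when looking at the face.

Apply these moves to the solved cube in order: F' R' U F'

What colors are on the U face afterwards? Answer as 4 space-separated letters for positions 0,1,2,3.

Answer: R W Y Y

Derivation:
After move 1 (F'): F=GGGG U=WWRR R=YRYR D=OOYY L=OWOW
After move 2 (R'): R=RRYY U=WBRB F=GWGR D=OGYG B=YBOB
After move 3 (U): U=RWBB F=RRGR R=YBYY B=OWOB L=GWOW
After move 4 (F'): F=RRRG U=RWYY R=GBOY D=WWYG L=GBOB
Query: U face = RWYY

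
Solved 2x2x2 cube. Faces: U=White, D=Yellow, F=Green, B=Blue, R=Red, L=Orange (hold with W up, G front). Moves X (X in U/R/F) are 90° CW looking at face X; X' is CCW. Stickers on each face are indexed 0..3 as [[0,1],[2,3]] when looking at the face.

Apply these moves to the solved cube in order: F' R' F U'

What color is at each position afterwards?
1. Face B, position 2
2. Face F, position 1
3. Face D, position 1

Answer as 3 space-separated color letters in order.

Answer: O O R

Derivation:
After move 1 (F'): F=GGGG U=WWRR R=YRYR D=OOYY L=OWOW
After move 2 (R'): R=RRYY U=WBRB F=GWGR D=OGYG B=YBOB
After move 3 (F): F=GGRW U=WBWW R=RRBY D=YRYG L=OOOG
After move 4 (U'): U=BWWW F=OORW R=GGBY B=RROB L=YBOG
Query 1: B[2] = O
Query 2: F[1] = O
Query 3: D[1] = R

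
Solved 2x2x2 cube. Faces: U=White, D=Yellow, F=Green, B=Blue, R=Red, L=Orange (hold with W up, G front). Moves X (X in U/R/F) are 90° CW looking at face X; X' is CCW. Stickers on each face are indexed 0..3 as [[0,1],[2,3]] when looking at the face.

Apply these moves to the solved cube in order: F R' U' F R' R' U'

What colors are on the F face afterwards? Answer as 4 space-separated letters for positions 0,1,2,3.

Answer: Y R O R

Derivation:
After move 1 (F): F=GGGG U=WWOO R=WRWR D=RRYY L=OYOY
After move 2 (R'): R=RRWW U=WBOB F=GWGO D=RGYG B=YBRB
After move 3 (U'): U=BBWO F=OYGO R=GWWW B=RRRB L=YBOY
After move 4 (F): F=GOOY U=BBYB R=WWOW D=WGYG L=YROG
After move 5 (R'): R=WWWO U=BRYR F=GBOB D=WOYY B=GRGB
After move 6 (R'): R=WOWW U=BGYG F=GROR D=WBYB B=YROB
After move 7 (U'): U=GGBY F=YROR R=GRWW B=WOOB L=YROG
Query: F face = YROR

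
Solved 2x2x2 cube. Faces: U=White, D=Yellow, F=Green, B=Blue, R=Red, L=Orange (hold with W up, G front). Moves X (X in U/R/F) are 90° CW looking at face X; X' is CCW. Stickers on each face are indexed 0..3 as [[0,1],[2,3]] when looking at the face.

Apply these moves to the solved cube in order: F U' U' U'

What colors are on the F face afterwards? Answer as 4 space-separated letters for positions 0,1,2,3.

After move 1 (F): F=GGGG U=WWOO R=WRWR D=RRYY L=OYOY
After move 2 (U'): U=WOWO F=OYGG R=GGWR B=WRBB L=BBOY
After move 3 (U'): U=OOWW F=BBGG R=OYWR B=GGBB L=WROY
After move 4 (U'): U=OWOW F=WRGG R=BBWR B=OYBB L=GGOY
Query: F face = WRGG

Answer: W R G G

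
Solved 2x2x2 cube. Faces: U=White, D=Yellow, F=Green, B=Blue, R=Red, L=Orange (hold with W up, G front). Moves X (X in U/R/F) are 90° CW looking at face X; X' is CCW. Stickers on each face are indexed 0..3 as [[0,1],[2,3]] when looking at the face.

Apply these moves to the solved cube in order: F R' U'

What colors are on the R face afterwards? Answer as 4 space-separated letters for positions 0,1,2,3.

Answer: G W W W

Derivation:
After move 1 (F): F=GGGG U=WWOO R=WRWR D=RRYY L=OYOY
After move 2 (R'): R=RRWW U=WBOB F=GWGO D=RGYG B=YBRB
After move 3 (U'): U=BBWO F=OYGO R=GWWW B=RRRB L=YBOY
Query: R face = GWWW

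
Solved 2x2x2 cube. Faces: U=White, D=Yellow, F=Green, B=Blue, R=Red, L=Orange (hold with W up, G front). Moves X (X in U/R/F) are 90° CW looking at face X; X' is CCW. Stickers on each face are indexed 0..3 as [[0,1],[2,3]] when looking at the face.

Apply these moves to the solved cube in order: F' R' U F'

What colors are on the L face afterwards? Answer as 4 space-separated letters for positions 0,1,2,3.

Answer: G B O B

Derivation:
After move 1 (F'): F=GGGG U=WWRR R=YRYR D=OOYY L=OWOW
After move 2 (R'): R=RRYY U=WBRB F=GWGR D=OGYG B=YBOB
After move 3 (U): U=RWBB F=RRGR R=YBYY B=OWOB L=GWOW
After move 4 (F'): F=RRRG U=RWYY R=GBOY D=WWYG L=GBOB
Query: L face = GBOB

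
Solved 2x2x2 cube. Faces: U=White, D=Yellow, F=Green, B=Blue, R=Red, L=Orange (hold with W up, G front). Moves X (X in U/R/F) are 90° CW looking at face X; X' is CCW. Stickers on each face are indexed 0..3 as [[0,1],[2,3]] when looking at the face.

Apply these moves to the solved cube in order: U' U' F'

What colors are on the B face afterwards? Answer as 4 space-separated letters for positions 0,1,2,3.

Answer: G G B B

Derivation:
After move 1 (U'): U=WWWW F=OOGG R=GGRR B=RRBB L=BBOO
After move 2 (U'): U=WWWW F=BBGG R=OORR B=GGBB L=RROO
After move 3 (F'): F=BGBG U=WWOR R=YOYR D=ROYY L=RWOW
Query: B face = GGBB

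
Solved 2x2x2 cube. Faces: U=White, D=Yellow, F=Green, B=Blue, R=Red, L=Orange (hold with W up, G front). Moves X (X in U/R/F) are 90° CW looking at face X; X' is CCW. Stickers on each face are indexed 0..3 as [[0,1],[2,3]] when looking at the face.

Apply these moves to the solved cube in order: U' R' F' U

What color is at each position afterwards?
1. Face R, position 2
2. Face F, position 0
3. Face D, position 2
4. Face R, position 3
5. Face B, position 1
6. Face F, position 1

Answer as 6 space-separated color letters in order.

Answer: Y O Y R R R

Derivation:
After move 1 (U'): U=WWWW F=OOGG R=GGRR B=RRBB L=BBOO
After move 2 (R'): R=GRGR U=WBWR F=OWGW D=YOYG B=YRYB
After move 3 (F'): F=WWOG U=WBGG R=ORYR D=BOYG L=BROW
After move 4 (U): U=GWGB F=OROG R=YRYR B=BRYB L=WWOW
Query 1: R[2] = Y
Query 2: F[0] = O
Query 3: D[2] = Y
Query 4: R[3] = R
Query 5: B[1] = R
Query 6: F[1] = R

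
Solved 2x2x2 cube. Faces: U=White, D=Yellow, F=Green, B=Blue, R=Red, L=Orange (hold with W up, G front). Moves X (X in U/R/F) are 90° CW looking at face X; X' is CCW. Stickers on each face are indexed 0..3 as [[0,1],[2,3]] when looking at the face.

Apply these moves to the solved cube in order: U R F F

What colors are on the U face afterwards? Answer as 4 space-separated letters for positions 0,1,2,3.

Answer: W R B Y

Derivation:
After move 1 (U): U=WWWW F=RRGG R=BBRR B=OOBB L=GGOO
After move 2 (R): R=RBRB U=WRWG F=RYGY D=YBYO B=WOWB
After move 3 (F): F=GRYY U=WROG R=WBGB D=RRYO L=GYOB
After move 4 (F): F=YGYR U=WRBY R=OBGB D=GWYO L=GROR
Query: U face = WRBY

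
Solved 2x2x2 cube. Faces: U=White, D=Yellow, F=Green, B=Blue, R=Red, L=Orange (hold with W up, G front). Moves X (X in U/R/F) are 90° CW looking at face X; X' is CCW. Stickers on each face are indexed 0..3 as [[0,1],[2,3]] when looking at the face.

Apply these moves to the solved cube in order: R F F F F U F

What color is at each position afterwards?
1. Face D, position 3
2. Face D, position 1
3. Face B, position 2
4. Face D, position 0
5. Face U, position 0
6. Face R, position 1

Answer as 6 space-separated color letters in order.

Answer: B W W R W B

Derivation:
After move 1 (R): R=RRRR U=WGWG F=GYGY D=YBYB B=WBWB
After move 2 (F): F=GGYY U=WGOO R=WRGR D=RRYB L=OYOB
After move 3 (F): F=YGYG U=WGBY R=OROR D=GWYB L=OROR
After move 4 (F): F=YYGG U=WGRR R=BRYR D=OOYB L=OGOW
After move 5 (F): F=GYGY U=WGWG R=RRRR D=YBYB L=OOOO
After move 6 (U): U=WWGG F=RRGY R=WBRR B=OOWB L=GYOO
After move 7 (F): F=GRYR U=WWOY R=GBGR D=RWYB L=GYOB
Query 1: D[3] = B
Query 2: D[1] = W
Query 3: B[2] = W
Query 4: D[0] = R
Query 5: U[0] = W
Query 6: R[1] = B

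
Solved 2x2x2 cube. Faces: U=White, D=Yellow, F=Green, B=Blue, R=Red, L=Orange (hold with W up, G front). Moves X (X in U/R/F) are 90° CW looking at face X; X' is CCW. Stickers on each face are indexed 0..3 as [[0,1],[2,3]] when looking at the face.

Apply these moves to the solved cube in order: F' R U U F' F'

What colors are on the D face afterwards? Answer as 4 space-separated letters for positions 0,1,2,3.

Answer: W G Y B

Derivation:
After move 1 (F'): F=GGGG U=WWRR R=YRYR D=OOYY L=OWOW
After move 2 (R): R=YYRR U=WGRG F=GOGY D=OBYB B=RBWB
After move 3 (U): U=RWGG F=YYGY R=RBRR B=OWWB L=GOOW
After move 4 (U): U=GRGW F=RBGY R=OWRR B=GOWB L=YYOW
After move 5 (F'): F=BYRG U=GROR R=BWOR D=YWYB L=YWOG
After move 6 (F'): F=YGBR U=GRBO R=WWYR D=WGYB L=YROO
Query: D face = WGYB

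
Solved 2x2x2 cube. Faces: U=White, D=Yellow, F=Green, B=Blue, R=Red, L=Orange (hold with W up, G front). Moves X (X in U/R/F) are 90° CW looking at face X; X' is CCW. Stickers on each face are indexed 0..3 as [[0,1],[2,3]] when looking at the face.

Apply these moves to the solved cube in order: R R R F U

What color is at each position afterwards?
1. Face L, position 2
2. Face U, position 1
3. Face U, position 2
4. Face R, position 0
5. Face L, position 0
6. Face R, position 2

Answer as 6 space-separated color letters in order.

Answer: O W O Y G B

Derivation:
After move 1 (R): R=RRRR U=WGWG F=GYGY D=YBYB B=WBWB
After move 2 (R): R=RRRR U=WYWY F=GBGB D=YWYW B=GBGB
After move 3 (R): R=RRRR U=WBWB F=GWGW D=YGYG B=YBYB
After move 4 (F): F=GGWW U=WBOO R=WRBR D=RRYG L=OYOG
After move 5 (U): U=OWOB F=WRWW R=YBBR B=OYYB L=GGOG
Query 1: L[2] = O
Query 2: U[1] = W
Query 3: U[2] = O
Query 4: R[0] = Y
Query 5: L[0] = G
Query 6: R[2] = B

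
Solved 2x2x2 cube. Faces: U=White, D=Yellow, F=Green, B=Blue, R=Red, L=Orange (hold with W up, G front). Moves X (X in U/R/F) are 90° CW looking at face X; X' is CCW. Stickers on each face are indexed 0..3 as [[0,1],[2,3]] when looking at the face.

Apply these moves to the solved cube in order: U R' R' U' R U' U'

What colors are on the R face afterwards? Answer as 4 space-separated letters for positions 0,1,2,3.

After move 1 (U): U=WWWW F=RRGG R=BBRR B=OOBB L=GGOO
After move 2 (R'): R=BRBR U=WBWO F=RWGW D=YRYG B=YOYB
After move 3 (R'): R=RRBB U=WYWY F=RBGO D=YWYW B=GORB
After move 4 (U'): U=YYWW F=GGGO R=RBBB B=RRRB L=GOOO
After move 5 (R): R=BRBB U=YGWO F=GWGW D=YRYR B=WRYB
After move 6 (U'): U=GOYW F=GOGW R=GWBB B=BRYB L=WROO
After move 7 (U'): U=OWGY F=WRGW R=GOBB B=GWYB L=BROO
Query: R face = GOBB

Answer: G O B B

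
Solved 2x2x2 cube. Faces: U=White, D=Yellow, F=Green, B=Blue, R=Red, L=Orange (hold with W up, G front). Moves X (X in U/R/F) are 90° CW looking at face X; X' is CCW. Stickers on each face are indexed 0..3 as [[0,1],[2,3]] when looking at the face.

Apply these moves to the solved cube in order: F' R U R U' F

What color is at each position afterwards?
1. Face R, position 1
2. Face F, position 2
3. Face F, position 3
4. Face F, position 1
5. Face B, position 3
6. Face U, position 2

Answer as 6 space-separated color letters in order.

Answer: B B O G B W

Derivation:
After move 1 (F'): F=GGGG U=WWRR R=YRYR D=OOYY L=OWOW
After move 2 (R): R=YYRR U=WGRG F=GOGY D=OBYB B=RBWB
After move 3 (U): U=RWGG F=YYGY R=RBRR B=OWWB L=GOOW
After move 4 (R): R=RRRB U=RYGY F=YBGB D=OWYO B=GWWB
After move 5 (U'): U=YYRG F=GOGB R=YBRB B=RRWB L=GWOW
After move 6 (F): F=GGBO U=YYWW R=RBGB D=RYYO L=GOOW
Query 1: R[1] = B
Query 2: F[2] = B
Query 3: F[3] = O
Query 4: F[1] = G
Query 5: B[3] = B
Query 6: U[2] = W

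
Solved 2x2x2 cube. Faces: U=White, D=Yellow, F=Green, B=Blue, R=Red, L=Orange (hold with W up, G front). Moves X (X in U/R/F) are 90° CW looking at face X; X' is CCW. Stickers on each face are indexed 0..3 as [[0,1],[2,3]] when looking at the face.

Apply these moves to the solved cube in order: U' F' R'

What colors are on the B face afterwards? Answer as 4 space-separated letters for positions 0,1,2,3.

After move 1 (U'): U=WWWW F=OOGG R=GGRR B=RRBB L=BBOO
After move 2 (F'): F=OGOG U=WWGR R=YGYR D=BOYY L=BWOW
After move 3 (R'): R=GRYY U=WBGR F=OWOR D=BGYG B=YROB
Query: B face = YROB

Answer: Y R O B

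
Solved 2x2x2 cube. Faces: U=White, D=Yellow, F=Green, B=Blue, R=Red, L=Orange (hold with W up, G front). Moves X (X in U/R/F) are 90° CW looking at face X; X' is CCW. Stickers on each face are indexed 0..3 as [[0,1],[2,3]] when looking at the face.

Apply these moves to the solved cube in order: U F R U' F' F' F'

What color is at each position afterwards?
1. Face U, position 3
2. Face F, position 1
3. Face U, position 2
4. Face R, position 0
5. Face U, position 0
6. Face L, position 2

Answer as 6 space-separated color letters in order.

After move 1 (U): U=WWWW F=RRGG R=BBRR B=OOBB L=GGOO
After move 2 (F): F=GRGR U=WWOG R=WBWR D=RBYY L=GYOY
After move 3 (R): R=WWRB U=WROR F=GBGY D=RBYO B=GOWB
After move 4 (U'): U=RRWO F=GYGY R=GBRB B=WWWB L=GOOY
After move 5 (F'): F=YYGG U=RRGR R=BBRB D=OYYO L=GOOW
After move 6 (F'): F=YGYG U=RRBR R=YBOB D=OWYO L=GROG
After move 7 (F'): F=GGYY U=RRYO R=WBOB D=RGYO L=GROB
Query 1: U[3] = O
Query 2: F[1] = G
Query 3: U[2] = Y
Query 4: R[0] = W
Query 5: U[0] = R
Query 6: L[2] = O

Answer: O G Y W R O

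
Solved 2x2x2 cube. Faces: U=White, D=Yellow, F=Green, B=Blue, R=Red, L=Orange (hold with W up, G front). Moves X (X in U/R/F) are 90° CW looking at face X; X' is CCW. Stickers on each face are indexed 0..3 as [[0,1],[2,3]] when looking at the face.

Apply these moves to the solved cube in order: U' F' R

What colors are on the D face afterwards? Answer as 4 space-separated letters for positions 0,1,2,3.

Answer: B B Y R

Derivation:
After move 1 (U'): U=WWWW F=OOGG R=GGRR B=RRBB L=BBOO
After move 2 (F'): F=OGOG U=WWGR R=YGYR D=BOYY L=BWOW
After move 3 (R): R=YYRG U=WGGG F=OOOY D=BBYR B=RRWB
Query: D face = BBYR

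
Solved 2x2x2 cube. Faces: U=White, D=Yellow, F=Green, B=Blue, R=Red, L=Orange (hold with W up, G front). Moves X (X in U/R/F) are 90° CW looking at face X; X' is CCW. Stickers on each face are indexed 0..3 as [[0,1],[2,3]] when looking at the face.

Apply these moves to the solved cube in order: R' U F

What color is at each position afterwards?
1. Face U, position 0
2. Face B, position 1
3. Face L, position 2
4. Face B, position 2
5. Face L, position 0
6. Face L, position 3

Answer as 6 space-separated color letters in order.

After move 1 (R'): R=RRRR U=WBWB F=GWGW D=YGYG B=YBYB
After move 2 (U): U=WWBB F=RRGW R=YBRR B=OOYB L=GWOO
After move 3 (F): F=GRWR U=WWOW R=BBBR D=RYYG L=GYOG
Query 1: U[0] = W
Query 2: B[1] = O
Query 3: L[2] = O
Query 4: B[2] = Y
Query 5: L[0] = G
Query 6: L[3] = G

Answer: W O O Y G G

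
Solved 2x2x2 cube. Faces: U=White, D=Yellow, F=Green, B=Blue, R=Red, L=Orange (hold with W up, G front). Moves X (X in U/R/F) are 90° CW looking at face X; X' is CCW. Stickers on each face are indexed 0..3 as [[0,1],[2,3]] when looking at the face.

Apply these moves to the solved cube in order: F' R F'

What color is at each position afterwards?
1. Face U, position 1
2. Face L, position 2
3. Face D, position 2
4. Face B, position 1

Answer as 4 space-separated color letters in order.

Answer: G O Y B

Derivation:
After move 1 (F'): F=GGGG U=WWRR R=YRYR D=OOYY L=OWOW
After move 2 (R): R=YYRR U=WGRG F=GOGY D=OBYB B=RBWB
After move 3 (F'): F=OYGG U=WGYR R=BYOR D=WWYB L=OGOR
Query 1: U[1] = G
Query 2: L[2] = O
Query 3: D[2] = Y
Query 4: B[1] = B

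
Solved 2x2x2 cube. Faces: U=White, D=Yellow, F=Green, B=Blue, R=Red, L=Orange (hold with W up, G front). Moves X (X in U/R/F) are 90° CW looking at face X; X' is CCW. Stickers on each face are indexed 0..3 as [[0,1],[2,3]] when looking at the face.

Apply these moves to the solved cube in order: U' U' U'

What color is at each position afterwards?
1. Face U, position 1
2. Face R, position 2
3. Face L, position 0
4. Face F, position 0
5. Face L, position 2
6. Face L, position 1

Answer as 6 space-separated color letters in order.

Answer: W R G R O G

Derivation:
After move 1 (U'): U=WWWW F=OOGG R=GGRR B=RRBB L=BBOO
After move 2 (U'): U=WWWW F=BBGG R=OORR B=GGBB L=RROO
After move 3 (U'): U=WWWW F=RRGG R=BBRR B=OOBB L=GGOO
Query 1: U[1] = W
Query 2: R[2] = R
Query 3: L[0] = G
Query 4: F[0] = R
Query 5: L[2] = O
Query 6: L[1] = G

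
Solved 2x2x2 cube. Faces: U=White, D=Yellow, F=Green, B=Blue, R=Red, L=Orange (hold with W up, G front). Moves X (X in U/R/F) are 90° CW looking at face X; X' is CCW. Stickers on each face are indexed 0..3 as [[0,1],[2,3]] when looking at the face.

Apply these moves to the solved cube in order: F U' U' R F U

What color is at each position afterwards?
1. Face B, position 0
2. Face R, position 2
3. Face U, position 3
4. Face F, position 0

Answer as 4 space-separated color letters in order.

Answer: W G B W

Derivation:
After move 1 (F): F=GGGG U=WWOO R=WRWR D=RRYY L=OYOY
After move 2 (U'): U=WOWO F=OYGG R=GGWR B=WRBB L=BBOY
After move 3 (U'): U=OOWW F=BBGG R=OYWR B=GGBB L=WROY
After move 4 (R): R=WORY U=OBWG F=BRGY D=RBYG B=WGOB
After move 5 (F): F=GBYR U=OBYR R=WOGY D=RWYG L=WROB
After move 6 (U): U=YORB F=WOYR R=WGGY B=WROB L=GBOB
Query 1: B[0] = W
Query 2: R[2] = G
Query 3: U[3] = B
Query 4: F[0] = W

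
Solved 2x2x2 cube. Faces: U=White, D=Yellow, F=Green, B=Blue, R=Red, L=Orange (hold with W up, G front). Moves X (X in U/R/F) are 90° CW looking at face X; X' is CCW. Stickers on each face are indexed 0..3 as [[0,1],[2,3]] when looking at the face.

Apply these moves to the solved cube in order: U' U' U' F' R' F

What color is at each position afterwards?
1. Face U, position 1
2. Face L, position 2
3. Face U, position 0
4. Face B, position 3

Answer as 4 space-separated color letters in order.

Answer: B O W B

Derivation:
After move 1 (U'): U=WWWW F=OOGG R=GGRR B=RRBB L=BBOO
After move 2 (U'): U=WWWW F=BBGG R=OORR B=GGBB L=RROO
After move 3 (U'): U=WWWW F=RRGG R=BBRR B=OOBB L=GGOO
After move 4 (F'): F=RGRG U=WWBR R=YBYR D=GOYY L=GWOW
After move 5 (R'): R=BRYY U=WBBO F=RWRR D=GGYG B=YOOB
After move 6 (F): F=RRRW U=WBWW R=BROY D=YBYG L=GGOG
Query 1: U[1] = B
Query 2: L[2] = O
Query 3: U[0] = W
Query 4: B[3] = B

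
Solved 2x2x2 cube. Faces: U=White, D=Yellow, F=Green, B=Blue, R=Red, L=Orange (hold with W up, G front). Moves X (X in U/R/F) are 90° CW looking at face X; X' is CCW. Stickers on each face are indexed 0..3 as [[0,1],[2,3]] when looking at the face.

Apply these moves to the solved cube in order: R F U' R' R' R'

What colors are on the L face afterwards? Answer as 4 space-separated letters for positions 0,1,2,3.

Answer: W B O B

Derivation:
After move 1 (R): R=RRRR U=WGWG F=GYGY D=YBYB B=WBWB
After move 2 (F): F=GGYY U=WGOO R=WRGR D=RRYB L=OYOB
After move 3 (U'): U=GOWO F=OYYY R=GGGR B=WRWB L=WBOB
After move 4 (R'): R=GRGG U=GWWW F=OOYO D=RYYY B=BRRB
After move 5 (R'): R=RGGG U=GRWB F=OWYW D=ROYO B=YRYB
After move 6 (R'): R=GGRG U=GYWY F=ORYB D=RWYW B=OROB
Query: L face = WBOB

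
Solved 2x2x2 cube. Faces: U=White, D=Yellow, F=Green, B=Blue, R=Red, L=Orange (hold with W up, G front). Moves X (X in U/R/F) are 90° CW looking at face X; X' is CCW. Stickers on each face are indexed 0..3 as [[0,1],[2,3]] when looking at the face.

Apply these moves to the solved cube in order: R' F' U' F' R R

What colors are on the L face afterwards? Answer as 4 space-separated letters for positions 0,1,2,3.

After move 1 (R'): R=RRRR U=WBWB F=GWGW D=YGYG B=YBYB
After move 2 (F'): F=WWGG U=WBRR R=GRYR D=OOYG L=OBOW
After move 3 (U'): U=BRWR F=OBGG R=WWYR B=GRYB L=YBOW
After move 4 (F'): F=BGOG U=BRWY R=OWOR D=BWYG L=YROW
After move 5 (R): R=OORW U=BGWG F=BWOG D=BYYG B=YRRB
After move 6 (R): R=ROWO U=BWWG F=BYOG D=BRYY B=GRGB
Query: L face = YROW

Answer: Y R O W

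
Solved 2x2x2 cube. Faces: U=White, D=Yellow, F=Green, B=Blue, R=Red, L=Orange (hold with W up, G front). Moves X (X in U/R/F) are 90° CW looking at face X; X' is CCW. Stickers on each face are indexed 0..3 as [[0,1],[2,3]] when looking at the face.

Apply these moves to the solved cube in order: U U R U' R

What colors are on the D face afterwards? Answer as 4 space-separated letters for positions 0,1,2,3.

After move 1 (U): U=WWWW F=RRGG R=BBRR B=OOBB L=GGOO
After move 2 (U): U=WWWW F=BBGG R=OORR B=GGBB L=RROO
After move 3 (R): R=RORO U=WBWG F=BYGY D=YBYG B=WGWB
After move 4 (U'): U=BGWW F=RRGY R=BYRO B=ROWB L=WGOO
After move 5 (R): R=RBOY U=BRWY F=RBGG D=YWYR B=WOGB
Query: D face = YWYR

Answer: Y W Y R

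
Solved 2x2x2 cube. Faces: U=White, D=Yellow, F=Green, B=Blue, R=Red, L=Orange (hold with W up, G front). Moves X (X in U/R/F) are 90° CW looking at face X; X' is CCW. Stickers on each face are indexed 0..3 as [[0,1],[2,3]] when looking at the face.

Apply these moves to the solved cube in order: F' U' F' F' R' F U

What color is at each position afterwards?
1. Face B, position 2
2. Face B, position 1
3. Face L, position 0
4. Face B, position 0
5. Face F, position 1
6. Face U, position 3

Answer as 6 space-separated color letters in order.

After move 1 (F'): F=GGGG U=WWRR R=YRYR D=OOYY L=OWOW
After move 2 (U'): U=WRWR F=OWGG R=GGYR B=YRBB L=BBOW
After move 3 (F'): F=WGOG U=WRGY R=OGOR D=BWYY L=BROW
After move 4 (F'): F=GGWO U=WROO R=WGBR D=RWYY L=BYOG
After move 5 (R'): R=GRWB U=WBOY F=GRWO D=RGYO B=YRWB
After move 6 (F): F=WGOR U=WBGY R=ORYB D=WGYO L=BROG
After move 7 (U): U=GWYB F=OROR R=YRYB B=BRWB L=WGOG
Query 1: B[2] = W
Query 2: B[1] = R
Query 3: L[0] = W
Query 4: B[0] = B
Query 5: F[1] = R
Query 6: U[3] = B

Answer: W R W B R B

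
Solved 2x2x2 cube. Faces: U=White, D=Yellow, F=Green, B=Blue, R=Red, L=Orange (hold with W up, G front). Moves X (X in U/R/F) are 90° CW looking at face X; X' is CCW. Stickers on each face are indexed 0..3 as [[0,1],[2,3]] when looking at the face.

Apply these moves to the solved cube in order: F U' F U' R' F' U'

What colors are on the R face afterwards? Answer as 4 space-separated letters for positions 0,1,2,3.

After move 1 (F): F=GGGG U=WWOO R=WRWR D=RRYY L=OYOY
After move 2 (U'): U=WOWO F=OYGG R=GGWR B=WRBB L=BBOY
After move 3 (F): F=GOGY U=WOYB R=WGOR D=WGYY L=BROR
After move 4 (U'): U=OBWY F=BRGY R=GOOR B=WGBB L=WROR
After move 5 (R'): R=ORGO U=OBWW F=BBGY D=WRYY B=YGGB
After move 6 (F'): F=BYBG U=OBOG R=RRWO D=RRYY L=WWOW
After move 7 (U'): U=BGOO F=WWBG R=BYWO B=RRGB L=YGOW
Query: R face = BYWO

Answer: B Y W O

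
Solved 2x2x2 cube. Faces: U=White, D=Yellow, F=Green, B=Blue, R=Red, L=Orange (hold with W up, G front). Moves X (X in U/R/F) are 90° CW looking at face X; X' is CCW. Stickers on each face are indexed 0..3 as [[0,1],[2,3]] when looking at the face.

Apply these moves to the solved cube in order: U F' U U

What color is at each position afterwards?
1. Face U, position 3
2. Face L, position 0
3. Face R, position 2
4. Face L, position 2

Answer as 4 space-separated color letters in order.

Answer: W Y Y O

Derivation:
After move 1 (U): U=WWWW F=RRGG R=BBRR B=OOBB L=GGOO
After move 2 (F'): F=RGRG U=WWBR R=YBYR D=GOYY L=GWOW
After move 3 (U): U=BWRW F=YBRG R=OOYR B=GWBB L=RGOW
After move 4 (U): U=RBWW F=OORG R=GWYR B=RGBB L=YBOW
Query 1: U[3] = W
Query 2: L[0] = Y
Query 3: R[2] = Y
Query 4: L[2] = O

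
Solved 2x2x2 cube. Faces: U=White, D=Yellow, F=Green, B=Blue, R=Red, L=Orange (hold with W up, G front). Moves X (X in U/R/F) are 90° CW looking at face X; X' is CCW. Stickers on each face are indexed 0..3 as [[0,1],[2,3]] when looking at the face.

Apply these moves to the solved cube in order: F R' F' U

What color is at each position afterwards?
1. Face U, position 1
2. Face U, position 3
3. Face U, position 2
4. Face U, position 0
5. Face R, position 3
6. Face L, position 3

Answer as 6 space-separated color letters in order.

Answer: W B W R W O

Derivation:
After move 1 (F): F=GGGG U=WWOO R=WRWR D=RRYY L=OYOY
After move 2 (R'): R=RRWW U=WBOB F=GWGO D=RGYG B=YBRB
After move 3 (F'): F=WOGG U=WBRW R=GRRW D=YYYG L=OBOO
After move 4 (U): U=RWWB F=GRGG R=YBRW B=OBRB L=WOOO
Query 1: U[1] = W
Query 2: U[3] = B
Query 3: U[2] = W
Query 4: U[0] = R
Query 5: R[3] = W
Query 6: L[3] = O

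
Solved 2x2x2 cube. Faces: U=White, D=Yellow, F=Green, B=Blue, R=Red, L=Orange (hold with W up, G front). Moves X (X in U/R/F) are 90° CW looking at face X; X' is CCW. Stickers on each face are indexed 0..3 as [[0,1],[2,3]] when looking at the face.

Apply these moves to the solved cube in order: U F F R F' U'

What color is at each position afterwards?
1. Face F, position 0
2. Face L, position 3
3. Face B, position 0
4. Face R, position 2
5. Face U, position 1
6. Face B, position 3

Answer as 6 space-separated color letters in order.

Answer: G Y B W R B

Derivation:
After move 1 (U): U=WWWW F=RRGG R=BBRR B=OOBB L=GGOO
After move 2 (F): F=GRGR U=WWOG R=WBWR D=RBYY L=GYOY
After move 3 (F): F=GGRR U=WWYY R=OBGR D=WWYY L=GROB
After move 4 (R): R=GORB U=WGYR F=GWRY D=WBYO B=YOWB
After move 5 (F'): F=WYGR U=WGGR R=BOWB D=RBYO L=GROY
After move 6 (U'): U=GRWG F=GRGR R=WYWB B=BOWB L=YOOY
Query 1: F[0] = G
Query 2: L[3] = Y
Query 3: B[0] = B
Query 4: R[2] = W
Query 5: U[1] = R
Query 6: B[3] = B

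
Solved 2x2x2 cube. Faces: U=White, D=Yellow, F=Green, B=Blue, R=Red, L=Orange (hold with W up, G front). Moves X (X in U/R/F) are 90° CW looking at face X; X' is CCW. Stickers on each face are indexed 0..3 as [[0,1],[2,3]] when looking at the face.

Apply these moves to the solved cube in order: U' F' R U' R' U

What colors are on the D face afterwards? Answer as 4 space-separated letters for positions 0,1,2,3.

After move 1 (U'): U=WWWW F=OOGG R=GGRR B=RRBB L=BBOO
After move 2 (F'): F=OGOG U=WWGR R=YGYR D=BOYY L=BWOW
After move 3 (R): R=YYRG U=WGGG F=OOOY D=BBYR B=RRWB
After move 4 (U'): U=GGWG F=BWOY R=OORG B=YYWB L=RROW
After move 5 (R'): R=OGOR U=GWWY F=BGOG D=BWYY B=RYBB
After move 6 (U): U=WGYW F=OGOG R=RYOR B=RRBB L=BGOW
Query: D face = BWYY

Answer: B W Y Y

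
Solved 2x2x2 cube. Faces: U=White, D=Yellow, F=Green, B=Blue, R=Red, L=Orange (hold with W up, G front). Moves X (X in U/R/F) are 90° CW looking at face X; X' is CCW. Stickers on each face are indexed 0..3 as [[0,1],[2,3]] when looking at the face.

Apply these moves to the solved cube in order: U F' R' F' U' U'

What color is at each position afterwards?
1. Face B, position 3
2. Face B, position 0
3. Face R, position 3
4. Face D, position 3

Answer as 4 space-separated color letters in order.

Answer: B W Y G

Derivation:
After move 1 (U): U=WWWW F=RRGG R=BBRR B=OOBB L=GGOO
After move 2 (F'): F=RGRG U=WWBR R=YBYR D=GOYY L=GWOW
After move 3 (R'): R=BRYY U=WBBO F=RWRR D=GGYG B=YOOB
After move 4 (F'): F=WRRR U=WBBY R=GRGY D=WWYG L=GOOB
After move 5 (U'): U=BYWB F=GORR R=WRGY B=GROB L=YOOB
After move 6 (U'): U=YBBW F=YORR R=GOGY B=WROB L=GROB
Query 1: B[3] = B
Query 2: B[0] = W
Query 3: R[3] = Y
Query 4: D[3] = G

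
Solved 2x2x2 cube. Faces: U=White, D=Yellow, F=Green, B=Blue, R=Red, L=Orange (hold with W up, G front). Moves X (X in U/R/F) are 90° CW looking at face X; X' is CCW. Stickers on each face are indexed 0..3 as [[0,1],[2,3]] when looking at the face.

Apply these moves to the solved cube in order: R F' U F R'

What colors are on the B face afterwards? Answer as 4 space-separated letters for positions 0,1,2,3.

After move 1 (R): R=RRRR U=WGWG F=GYGY D=YBYB B=WBWB
After move 2 (F'): F=YYGG U=WGRR R=BRYR D=OOYB L=OGOW
After move 3 (U): U=RWRG F=BRGG R=WBYR B=OGWB L=YYOW
After move 4 (F): F=GBGR U=RWWY R=RBGR D=YWYB L=YOOO
After move 5 (R'): R=BRRG U=RWWO F=GWGY D=YBYR B=BGWB
Query: B face = BGWB

Answer: B G W B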